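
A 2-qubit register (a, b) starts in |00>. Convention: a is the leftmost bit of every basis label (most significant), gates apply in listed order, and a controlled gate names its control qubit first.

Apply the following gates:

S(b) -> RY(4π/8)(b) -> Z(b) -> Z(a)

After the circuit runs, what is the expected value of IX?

The observable IX averages to -1.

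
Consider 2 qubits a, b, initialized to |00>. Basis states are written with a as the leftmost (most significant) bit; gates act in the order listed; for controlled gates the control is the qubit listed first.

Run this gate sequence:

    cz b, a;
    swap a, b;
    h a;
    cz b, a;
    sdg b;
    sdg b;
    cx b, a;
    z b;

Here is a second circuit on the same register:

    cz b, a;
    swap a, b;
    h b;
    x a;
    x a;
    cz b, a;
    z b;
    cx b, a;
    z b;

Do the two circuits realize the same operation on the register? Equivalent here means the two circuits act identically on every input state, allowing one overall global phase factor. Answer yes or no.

No — the two circuits implement different unitaries, even allowing a global phase.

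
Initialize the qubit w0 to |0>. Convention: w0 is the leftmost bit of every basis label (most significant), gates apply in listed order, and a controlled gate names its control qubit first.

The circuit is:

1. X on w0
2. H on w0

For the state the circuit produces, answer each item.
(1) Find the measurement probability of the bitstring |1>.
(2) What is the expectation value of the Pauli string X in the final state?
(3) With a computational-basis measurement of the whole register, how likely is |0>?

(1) A full measurement returns |1> with probability 1/2.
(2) In the final state, X has expectation -1.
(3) The probability of measuring |0> is 1/2.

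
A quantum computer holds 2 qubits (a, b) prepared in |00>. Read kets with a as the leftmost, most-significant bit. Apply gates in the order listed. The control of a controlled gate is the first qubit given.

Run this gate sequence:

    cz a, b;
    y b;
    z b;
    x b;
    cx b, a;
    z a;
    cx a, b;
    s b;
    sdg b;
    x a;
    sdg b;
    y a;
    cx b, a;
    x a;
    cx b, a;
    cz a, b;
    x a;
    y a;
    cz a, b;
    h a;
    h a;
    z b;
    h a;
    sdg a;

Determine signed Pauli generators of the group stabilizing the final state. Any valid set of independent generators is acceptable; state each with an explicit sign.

The stabilizer group can be generated by +YI, +IZ, among other valid generating sets. Key observation: steps 8-9 multiply out to the identity, so the circuit reduces to the remaining gates.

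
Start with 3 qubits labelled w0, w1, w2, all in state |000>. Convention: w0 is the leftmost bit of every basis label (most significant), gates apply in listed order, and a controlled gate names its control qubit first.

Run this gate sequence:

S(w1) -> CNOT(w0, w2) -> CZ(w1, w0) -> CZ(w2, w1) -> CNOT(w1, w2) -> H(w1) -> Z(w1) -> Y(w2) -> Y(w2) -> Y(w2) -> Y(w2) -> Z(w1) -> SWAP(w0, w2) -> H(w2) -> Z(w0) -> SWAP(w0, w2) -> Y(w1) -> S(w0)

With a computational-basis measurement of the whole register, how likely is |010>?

A full measurement returns |010> with probability 1/4.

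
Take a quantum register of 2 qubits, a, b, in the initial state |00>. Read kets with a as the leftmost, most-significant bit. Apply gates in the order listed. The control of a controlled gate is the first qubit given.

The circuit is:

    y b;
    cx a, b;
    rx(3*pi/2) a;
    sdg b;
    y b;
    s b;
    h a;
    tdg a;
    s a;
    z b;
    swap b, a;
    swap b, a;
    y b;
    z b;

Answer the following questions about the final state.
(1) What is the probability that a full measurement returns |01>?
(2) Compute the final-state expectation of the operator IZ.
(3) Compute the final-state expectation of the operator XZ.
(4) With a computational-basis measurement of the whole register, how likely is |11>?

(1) A full measurement returns |01> with probability 1/2. Key observation: gates 11-12 undo each other exactly, leaving only the rest of the circuit to track.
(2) The expectation value of IZ is -1.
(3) In the final state, XZ has expectation -sqrt(2)/2.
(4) A full measurement returns |11> with probability 1/2.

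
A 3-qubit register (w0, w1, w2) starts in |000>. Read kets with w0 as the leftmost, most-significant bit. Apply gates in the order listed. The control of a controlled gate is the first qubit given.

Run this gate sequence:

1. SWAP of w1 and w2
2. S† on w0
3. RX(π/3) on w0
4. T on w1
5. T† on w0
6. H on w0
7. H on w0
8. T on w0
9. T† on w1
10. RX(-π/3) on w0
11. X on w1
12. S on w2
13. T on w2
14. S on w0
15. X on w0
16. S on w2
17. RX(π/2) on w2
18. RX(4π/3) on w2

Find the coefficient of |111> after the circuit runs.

The final state's coefficient on |111> equals I*(-sqrt(6) + sqrt(2))/4. Key observation: the block from step 3 through step 10 cancels to the identity and can be dropped.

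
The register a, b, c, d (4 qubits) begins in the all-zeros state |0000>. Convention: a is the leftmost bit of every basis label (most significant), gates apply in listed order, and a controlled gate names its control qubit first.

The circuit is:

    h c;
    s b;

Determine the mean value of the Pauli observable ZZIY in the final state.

In the final state, ZZIY has expectation 0.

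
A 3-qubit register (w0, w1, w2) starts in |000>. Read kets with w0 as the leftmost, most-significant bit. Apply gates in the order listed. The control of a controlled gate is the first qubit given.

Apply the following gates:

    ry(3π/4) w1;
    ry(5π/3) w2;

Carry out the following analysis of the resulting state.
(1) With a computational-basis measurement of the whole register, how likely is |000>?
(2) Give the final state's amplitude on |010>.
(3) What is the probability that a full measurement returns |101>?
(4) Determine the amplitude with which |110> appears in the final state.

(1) A full measurement returns |000> with probability 3/8 - 3*sqrt(2)/16.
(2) |010> carries amplitude -sqrt(3*sqrt(2) + 6)/4 in the final state.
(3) Outcome |101> occurs with probability 0.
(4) |110> carries amplitude 0 in the final state.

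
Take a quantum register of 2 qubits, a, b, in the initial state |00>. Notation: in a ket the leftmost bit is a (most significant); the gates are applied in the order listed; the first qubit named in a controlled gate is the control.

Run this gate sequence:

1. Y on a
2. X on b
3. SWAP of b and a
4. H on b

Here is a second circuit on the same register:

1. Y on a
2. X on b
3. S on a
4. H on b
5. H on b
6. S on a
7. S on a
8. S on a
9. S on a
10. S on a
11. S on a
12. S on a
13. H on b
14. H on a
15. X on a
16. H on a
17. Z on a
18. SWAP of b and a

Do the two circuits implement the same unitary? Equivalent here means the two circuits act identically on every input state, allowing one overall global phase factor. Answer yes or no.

No: there is an input state on which the two circuits produce genuinely different outputs (not merely differing by a phase).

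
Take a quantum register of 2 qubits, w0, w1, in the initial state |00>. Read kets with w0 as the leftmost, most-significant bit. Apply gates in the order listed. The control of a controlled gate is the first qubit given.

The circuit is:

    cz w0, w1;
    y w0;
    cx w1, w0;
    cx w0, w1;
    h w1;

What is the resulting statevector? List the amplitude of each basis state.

The final amplitudes are 0 on |00>, 0 on |01>, sqrt(2)*I/2 on |10>, -sqrt(2)*I/2 on |11>.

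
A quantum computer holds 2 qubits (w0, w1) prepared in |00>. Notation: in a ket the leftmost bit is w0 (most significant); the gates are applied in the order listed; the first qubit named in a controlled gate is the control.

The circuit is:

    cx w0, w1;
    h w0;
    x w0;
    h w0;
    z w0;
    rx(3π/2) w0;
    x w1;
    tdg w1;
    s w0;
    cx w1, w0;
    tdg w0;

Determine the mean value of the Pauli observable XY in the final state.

In the final state, XY has expectation 0. Key observation: the block from step 2 through step 5 cancels to the identity and can be dropped.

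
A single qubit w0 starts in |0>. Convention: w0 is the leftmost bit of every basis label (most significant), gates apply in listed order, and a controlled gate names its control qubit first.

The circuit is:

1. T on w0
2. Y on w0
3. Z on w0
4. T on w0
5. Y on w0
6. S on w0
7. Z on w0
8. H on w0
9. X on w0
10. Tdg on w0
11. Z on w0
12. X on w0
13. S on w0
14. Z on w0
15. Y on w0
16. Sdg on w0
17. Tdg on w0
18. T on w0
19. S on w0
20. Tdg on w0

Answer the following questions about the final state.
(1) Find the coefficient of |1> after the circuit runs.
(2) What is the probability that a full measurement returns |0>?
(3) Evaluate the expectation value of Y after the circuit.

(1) |1> carries amplitude sqrt(2)*exp(I*pi/4)/2 in the final state.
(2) The probability of measuring |0> is 1/2.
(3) The observable Y averages to 0.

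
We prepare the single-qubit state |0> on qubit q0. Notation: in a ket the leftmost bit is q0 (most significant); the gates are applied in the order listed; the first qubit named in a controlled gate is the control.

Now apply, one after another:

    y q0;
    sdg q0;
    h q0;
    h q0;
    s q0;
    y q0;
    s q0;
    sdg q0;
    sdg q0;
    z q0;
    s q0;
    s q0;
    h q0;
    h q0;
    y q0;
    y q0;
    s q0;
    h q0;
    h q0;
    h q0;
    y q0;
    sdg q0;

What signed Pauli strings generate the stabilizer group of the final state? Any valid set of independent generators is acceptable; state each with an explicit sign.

The final state is stabilized by the group generated by +Y; other independent generating sets are equally valid.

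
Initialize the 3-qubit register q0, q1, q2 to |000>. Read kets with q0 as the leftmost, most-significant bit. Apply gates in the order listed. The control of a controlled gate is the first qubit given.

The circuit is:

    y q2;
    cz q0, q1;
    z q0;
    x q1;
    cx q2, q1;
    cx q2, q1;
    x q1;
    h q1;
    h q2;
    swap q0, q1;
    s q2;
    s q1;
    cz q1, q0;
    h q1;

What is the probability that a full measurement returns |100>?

The probability of measuring |100> is 1/8.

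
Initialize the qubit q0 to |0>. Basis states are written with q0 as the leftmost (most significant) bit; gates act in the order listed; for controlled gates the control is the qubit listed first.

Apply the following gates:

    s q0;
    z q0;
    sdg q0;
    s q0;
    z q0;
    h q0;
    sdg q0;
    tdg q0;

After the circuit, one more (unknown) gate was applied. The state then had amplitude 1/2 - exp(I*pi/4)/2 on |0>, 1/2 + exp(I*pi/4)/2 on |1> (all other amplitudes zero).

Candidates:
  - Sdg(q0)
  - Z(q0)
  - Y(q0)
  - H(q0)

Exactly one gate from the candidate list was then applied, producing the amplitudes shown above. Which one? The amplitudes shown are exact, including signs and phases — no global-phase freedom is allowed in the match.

The applied gate was H(q0). Key observation: the block from step 2 through step 5 cancels to the identity and can be dropped.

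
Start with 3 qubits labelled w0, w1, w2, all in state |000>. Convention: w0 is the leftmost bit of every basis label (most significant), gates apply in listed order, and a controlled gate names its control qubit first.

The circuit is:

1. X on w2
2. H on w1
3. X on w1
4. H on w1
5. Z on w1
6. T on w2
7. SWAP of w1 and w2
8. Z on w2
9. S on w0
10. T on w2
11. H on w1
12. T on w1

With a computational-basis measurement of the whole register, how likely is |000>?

Outcome |000> occurs with probability 1/2. Key observation: the block from step 2 through step 5 cancels to the identity and can be dropped.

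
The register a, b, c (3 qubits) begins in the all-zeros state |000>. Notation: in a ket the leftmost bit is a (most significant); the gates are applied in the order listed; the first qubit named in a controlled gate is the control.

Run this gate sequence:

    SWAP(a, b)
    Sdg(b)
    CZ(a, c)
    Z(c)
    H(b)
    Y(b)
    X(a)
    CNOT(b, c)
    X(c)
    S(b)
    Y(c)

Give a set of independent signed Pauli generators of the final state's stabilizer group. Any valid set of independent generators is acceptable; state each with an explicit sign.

The stabilizer group can be generated by +IXY, -ZII, +IZZ, among other valid generating sets.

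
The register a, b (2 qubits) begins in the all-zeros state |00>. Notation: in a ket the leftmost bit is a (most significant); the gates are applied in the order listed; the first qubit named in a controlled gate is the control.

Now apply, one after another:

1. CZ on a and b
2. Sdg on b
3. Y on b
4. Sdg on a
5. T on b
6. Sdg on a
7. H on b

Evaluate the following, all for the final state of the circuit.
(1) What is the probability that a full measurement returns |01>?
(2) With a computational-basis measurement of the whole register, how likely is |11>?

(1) The probability of measuring |01> is 1/2.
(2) Outcome |11> occurs with probability 0.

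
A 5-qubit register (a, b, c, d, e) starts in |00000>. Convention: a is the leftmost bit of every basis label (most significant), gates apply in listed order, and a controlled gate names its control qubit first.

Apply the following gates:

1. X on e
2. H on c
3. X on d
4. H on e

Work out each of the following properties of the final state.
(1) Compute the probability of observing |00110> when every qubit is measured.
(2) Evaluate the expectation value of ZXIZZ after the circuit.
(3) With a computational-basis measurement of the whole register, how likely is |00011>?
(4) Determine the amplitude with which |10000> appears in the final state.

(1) The probability of measuring |00110> is 1/4.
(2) The observable ZXIZZ averages to 0.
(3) A full measurement returns |00011> with probability 1/4.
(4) The amplitude on |10000> is 0.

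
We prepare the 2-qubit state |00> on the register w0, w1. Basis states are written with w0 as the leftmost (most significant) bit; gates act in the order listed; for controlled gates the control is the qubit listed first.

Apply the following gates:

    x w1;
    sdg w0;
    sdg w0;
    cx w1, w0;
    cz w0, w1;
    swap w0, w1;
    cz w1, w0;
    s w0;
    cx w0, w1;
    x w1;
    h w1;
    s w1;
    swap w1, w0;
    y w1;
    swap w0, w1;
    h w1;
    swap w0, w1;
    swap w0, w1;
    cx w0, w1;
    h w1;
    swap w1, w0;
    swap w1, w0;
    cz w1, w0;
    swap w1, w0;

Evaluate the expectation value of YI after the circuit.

The observable YI averages to -1.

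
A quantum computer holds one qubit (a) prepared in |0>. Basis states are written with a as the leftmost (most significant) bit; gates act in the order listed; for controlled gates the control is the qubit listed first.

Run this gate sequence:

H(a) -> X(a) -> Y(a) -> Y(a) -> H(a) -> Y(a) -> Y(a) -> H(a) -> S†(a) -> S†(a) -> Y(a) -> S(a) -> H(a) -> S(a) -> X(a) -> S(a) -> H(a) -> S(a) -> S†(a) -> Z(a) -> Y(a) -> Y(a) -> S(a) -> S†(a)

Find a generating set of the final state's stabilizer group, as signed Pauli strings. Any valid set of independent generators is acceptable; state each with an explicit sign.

The stabilizer group can be generated by +Y, among other valid generating sets.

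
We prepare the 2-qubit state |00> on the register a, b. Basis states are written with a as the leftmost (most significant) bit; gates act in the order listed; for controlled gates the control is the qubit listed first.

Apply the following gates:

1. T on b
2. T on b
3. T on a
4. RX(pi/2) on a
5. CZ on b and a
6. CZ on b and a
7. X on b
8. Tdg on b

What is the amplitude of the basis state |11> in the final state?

The final state's coefficient on |11> equals -sqrt(2)*exp(I*pi/4)/2. Key observation: steps 5-6 multiply out to the identity, so the circuit reduces to the remaining gates.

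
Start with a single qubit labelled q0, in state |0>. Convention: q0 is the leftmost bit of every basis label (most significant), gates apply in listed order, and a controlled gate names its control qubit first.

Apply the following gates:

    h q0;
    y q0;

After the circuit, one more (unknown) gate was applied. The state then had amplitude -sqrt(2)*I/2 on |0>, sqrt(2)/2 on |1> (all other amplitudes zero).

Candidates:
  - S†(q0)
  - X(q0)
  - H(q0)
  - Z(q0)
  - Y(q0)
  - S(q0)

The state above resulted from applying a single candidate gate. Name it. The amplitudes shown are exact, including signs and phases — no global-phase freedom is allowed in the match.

It was S†(q0) that produced the state shown.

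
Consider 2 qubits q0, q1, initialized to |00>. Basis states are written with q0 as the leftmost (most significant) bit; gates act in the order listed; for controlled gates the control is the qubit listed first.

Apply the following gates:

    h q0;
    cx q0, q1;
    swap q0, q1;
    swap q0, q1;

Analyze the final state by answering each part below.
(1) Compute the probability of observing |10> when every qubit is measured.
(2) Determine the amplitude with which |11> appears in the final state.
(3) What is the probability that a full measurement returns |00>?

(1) Outcome |10> occurs with probability 0.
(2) The final state's coefficient on |11> equals sqrt(2)/2.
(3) The probability of measuring |00> is 1/2.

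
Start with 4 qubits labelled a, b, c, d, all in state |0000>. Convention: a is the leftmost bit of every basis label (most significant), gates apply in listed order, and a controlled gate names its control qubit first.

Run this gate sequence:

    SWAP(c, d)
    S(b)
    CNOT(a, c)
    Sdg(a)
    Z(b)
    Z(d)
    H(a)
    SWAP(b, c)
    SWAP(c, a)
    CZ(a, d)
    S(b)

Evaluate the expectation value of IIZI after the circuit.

The observable IIZI averages to 0.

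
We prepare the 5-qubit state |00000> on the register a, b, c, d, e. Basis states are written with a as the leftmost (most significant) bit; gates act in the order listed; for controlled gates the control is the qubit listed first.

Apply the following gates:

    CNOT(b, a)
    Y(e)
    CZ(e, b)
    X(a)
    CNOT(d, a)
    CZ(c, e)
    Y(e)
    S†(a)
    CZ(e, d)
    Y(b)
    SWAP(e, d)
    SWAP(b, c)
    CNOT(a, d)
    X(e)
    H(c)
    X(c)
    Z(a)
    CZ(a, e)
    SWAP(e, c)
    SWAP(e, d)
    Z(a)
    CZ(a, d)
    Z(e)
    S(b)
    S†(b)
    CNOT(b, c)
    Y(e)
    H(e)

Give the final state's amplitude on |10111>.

The final state's coefficient on |10111> equals I/2.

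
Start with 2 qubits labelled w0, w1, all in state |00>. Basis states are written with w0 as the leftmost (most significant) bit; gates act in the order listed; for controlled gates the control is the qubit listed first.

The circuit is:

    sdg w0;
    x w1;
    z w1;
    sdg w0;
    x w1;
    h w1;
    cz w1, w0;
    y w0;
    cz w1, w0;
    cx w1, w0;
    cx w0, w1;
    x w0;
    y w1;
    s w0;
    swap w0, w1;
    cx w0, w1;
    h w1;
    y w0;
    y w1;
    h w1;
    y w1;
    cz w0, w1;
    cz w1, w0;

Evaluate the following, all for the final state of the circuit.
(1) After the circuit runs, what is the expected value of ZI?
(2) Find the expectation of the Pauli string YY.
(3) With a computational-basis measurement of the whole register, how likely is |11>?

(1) In the final state, ZI has expectation -1.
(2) The observable YY averages to 0.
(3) A full measurement returns |11> with probability 1/2.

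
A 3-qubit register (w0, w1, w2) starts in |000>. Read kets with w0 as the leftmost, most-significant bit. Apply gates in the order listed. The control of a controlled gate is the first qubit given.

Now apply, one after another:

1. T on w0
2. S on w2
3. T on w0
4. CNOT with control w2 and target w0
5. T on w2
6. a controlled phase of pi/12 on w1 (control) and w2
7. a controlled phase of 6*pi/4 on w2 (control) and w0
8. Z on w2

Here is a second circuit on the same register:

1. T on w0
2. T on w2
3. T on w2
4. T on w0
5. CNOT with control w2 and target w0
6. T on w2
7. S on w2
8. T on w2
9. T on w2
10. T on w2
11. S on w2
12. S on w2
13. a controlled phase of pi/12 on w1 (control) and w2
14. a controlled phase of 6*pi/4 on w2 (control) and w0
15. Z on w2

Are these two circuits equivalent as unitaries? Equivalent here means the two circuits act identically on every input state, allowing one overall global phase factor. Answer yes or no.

No — the two circuits implement different unitaries, even allowing a global phase.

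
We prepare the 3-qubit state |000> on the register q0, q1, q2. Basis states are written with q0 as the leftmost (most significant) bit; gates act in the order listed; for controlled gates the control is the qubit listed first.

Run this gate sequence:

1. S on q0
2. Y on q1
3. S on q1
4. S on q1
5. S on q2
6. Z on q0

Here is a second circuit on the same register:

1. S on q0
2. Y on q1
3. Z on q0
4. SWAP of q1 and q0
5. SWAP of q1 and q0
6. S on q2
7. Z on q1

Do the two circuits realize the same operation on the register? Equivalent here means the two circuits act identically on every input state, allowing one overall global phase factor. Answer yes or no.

Yes, they are equivalent — the unitaries differ by at most a global phase.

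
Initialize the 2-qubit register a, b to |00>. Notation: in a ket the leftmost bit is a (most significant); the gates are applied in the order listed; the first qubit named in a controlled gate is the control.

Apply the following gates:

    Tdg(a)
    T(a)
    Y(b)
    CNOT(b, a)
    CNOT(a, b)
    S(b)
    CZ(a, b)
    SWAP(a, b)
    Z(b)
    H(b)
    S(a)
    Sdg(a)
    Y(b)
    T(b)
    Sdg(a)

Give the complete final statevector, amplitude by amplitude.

After the circuit, the state carries amplitude sqrt(2)/2 on |00>, sqrt(2)*exp(I*pi/4)/2 on |01>, 0 on |10>, 0 on |11>.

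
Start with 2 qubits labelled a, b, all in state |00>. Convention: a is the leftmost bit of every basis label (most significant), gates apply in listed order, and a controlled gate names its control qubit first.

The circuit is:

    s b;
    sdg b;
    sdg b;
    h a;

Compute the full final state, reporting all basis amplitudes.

The resulting statevector has amplitude sqrt(2)/2 on |00>, 0 on |01>, sqrt(2)/2 on |10>, 0 on |11>. Key observation: steps 1-2 multiply out to the identity, so the circuit reduces to the remaining gates.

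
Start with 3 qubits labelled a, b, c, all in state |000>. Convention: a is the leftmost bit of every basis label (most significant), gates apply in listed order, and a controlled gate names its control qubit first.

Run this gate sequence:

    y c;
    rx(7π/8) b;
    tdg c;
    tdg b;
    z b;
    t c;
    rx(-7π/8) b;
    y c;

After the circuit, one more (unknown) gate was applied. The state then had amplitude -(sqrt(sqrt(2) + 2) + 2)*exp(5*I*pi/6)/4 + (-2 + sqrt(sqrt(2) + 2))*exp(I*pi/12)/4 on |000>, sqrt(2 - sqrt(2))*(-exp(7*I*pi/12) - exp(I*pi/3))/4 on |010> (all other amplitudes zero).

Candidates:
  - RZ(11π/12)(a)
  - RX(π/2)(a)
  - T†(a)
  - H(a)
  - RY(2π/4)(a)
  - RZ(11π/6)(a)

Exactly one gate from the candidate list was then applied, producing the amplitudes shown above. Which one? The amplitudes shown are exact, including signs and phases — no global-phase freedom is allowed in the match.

It was RZ(11π/6)(a) that produced the state shown.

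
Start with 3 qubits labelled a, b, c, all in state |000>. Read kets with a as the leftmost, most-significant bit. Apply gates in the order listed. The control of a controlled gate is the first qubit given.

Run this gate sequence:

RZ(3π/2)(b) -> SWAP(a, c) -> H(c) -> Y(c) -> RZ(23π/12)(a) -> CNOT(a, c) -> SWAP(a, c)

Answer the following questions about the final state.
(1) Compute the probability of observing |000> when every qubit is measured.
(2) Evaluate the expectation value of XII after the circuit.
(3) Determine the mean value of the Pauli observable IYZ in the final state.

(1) A full measurement returns |000> with probability 1/2.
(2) The observable XII averages to -1.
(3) The expectation value of IYZ is 0.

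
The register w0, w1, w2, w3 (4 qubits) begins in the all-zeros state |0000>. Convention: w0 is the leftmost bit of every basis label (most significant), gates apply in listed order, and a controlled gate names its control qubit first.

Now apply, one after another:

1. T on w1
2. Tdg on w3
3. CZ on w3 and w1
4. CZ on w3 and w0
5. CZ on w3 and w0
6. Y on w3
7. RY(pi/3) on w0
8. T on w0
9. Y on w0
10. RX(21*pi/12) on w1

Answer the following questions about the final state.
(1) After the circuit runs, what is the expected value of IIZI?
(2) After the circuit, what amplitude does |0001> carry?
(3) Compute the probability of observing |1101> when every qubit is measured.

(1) In the final state, IIZI has expectation 1. Key observation: the block from step 4 through step 5 cancels to the identity and can be dropped.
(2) The amplitude on |0001> is -sqrt(sqrt(2) + 2)*exp(I*pi/4)/4.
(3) Outcome |1101> occurs with probability 3/8 - 3*sqrt(2)/16.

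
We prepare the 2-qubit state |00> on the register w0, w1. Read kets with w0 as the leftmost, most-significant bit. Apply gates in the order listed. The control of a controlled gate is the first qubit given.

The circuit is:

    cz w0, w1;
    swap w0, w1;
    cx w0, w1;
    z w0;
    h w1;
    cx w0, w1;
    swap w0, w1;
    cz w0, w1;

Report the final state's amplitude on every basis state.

The final amplitudes are sqrt(2)/2 on |00>, 0 on |01>, sqrt(2)/2 on |10>, 0 on |11>.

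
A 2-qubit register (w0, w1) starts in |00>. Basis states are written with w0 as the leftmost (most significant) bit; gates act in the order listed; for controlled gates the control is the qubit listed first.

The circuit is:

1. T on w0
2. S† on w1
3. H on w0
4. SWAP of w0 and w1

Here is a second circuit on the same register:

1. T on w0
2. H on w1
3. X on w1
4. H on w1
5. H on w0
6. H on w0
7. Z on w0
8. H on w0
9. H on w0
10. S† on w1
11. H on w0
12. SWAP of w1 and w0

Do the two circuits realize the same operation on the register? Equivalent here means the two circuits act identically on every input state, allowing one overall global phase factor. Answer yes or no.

No: there is an input state on which the two circuits produce genuinely different outputs (not merely differing by a phase).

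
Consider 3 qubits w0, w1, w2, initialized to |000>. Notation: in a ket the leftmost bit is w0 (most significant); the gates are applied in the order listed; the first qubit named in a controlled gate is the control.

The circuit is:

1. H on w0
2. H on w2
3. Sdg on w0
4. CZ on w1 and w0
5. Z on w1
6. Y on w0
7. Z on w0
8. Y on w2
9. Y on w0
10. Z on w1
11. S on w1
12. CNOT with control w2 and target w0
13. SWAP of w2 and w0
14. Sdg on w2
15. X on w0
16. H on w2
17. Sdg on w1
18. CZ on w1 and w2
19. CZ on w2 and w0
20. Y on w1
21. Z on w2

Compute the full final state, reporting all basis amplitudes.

The resulting statevector has amplitude -sqrt(2)*I/2 on |011>, -sqrt(2)/2 on |110>, and 0 on every other basis state.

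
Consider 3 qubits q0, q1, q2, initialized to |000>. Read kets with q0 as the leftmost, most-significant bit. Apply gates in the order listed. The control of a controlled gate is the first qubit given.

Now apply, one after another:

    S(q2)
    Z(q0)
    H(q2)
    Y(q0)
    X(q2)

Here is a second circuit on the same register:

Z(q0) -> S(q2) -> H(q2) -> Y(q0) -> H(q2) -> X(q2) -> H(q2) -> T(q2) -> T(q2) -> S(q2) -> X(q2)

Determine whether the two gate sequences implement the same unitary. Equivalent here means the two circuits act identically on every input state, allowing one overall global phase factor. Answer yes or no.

Yes: on every input state the two circuits agree up to one overall phase factor.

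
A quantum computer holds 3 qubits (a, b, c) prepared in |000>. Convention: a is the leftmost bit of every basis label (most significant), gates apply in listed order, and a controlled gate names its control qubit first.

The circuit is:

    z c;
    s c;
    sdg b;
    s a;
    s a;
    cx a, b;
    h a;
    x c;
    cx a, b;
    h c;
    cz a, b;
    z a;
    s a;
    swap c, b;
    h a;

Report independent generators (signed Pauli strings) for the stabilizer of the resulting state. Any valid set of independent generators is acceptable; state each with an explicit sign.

One valid set of independent stabilizer generators is +XIZ, -IXI, +ZIY (any independent generating set of the same group is equally correct).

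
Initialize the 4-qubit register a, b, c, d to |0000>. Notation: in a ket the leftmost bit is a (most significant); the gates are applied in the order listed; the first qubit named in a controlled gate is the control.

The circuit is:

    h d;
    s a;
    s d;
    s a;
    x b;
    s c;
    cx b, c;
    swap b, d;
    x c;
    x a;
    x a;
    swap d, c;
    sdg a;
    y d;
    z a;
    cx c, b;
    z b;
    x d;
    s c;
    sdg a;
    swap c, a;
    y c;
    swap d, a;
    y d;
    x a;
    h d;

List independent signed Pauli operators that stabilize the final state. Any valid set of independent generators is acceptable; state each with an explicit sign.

The stabilizer group can be generated by +IYII, +IIIX, -ZIII, -IIZI, among other valid generating sets. Key observation: gates 10-11 undo each other exactly, leaving only the rest of the circuit to track.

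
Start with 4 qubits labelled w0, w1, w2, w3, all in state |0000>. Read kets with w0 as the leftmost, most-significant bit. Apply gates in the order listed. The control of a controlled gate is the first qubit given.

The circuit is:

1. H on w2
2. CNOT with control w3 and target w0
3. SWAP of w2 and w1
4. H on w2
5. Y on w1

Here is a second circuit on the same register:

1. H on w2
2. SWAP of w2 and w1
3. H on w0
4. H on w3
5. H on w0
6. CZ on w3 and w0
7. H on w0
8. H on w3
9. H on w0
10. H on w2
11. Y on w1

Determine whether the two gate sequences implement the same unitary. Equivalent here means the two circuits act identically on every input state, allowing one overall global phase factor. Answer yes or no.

No: there is an input state on which the two circuits produce genuinely different outputs (not merely differing by a phase).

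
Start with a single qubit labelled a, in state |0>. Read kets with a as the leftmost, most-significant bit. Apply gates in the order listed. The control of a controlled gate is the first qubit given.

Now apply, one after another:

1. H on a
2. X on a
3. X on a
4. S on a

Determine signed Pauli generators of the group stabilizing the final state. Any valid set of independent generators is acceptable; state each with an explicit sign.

One valid set of independent stabilizer generators is +Y (any independent generating set of the same group is equally correct).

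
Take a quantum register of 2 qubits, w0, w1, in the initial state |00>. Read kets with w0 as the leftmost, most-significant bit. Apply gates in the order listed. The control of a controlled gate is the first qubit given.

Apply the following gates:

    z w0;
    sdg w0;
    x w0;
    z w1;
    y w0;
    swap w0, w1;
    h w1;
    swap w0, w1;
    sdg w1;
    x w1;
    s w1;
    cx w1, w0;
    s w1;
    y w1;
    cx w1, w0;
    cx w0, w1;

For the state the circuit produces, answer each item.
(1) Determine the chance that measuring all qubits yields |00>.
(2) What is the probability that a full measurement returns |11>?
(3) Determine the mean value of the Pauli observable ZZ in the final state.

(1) Outcome |00> occurs with probability 1/2.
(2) The probability of measuring |11> is 1/2.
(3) In the final state, ZZ has expectation 1.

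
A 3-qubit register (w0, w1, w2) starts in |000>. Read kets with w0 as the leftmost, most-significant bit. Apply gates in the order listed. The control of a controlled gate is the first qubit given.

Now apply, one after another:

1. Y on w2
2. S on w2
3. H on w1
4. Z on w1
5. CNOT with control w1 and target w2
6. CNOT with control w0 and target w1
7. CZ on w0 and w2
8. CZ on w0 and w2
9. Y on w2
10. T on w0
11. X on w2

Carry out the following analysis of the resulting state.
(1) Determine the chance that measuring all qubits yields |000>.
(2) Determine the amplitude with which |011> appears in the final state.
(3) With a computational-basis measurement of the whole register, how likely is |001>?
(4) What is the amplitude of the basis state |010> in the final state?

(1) Outcome |000> occurs with probability 0. Key observation: gates 7-8 undo each other exactly, leaving only the rest of the circuit to track.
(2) The amplitude on |011> is 0.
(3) Outcome |001> occurs with probability 1/2.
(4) The amplitude on |010> is sqrt(2)*I/2.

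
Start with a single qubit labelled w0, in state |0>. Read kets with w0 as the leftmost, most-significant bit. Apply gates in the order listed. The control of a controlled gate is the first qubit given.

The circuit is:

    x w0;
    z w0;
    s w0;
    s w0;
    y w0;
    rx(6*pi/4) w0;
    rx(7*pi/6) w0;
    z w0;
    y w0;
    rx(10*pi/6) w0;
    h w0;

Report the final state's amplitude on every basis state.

The resulting statevector has amplitude sqrt(6)/4 - sqrt(2)*I/4 on |0>, -sqrt(6)/4 - sqrt(2)*I/4 on |1>.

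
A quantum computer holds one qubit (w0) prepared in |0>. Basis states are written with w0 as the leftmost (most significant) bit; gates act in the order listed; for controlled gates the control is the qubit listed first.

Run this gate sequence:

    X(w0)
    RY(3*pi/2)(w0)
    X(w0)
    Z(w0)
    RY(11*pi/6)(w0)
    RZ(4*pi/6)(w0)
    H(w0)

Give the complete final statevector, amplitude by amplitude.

The resulting statevector has amplitude (-sqrt(2) + sqrt(6)*exp(2*I*pi/3))*exp(2*I*pi/3)/4 on |0>, (sqrt(6) - sqrt(2)*exp(I*pi/3))*exp(I*pi/3)/4 on |1>.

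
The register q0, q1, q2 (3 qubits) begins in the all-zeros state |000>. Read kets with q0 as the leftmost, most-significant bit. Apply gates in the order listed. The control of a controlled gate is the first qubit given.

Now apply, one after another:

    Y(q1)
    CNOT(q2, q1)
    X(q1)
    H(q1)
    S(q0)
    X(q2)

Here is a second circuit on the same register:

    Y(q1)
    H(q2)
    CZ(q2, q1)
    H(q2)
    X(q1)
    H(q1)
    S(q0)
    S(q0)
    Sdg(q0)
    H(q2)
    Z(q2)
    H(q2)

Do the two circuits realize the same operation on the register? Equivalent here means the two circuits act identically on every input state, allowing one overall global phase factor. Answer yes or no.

No — the two circuits implement different unitaries, even allowing a global phase.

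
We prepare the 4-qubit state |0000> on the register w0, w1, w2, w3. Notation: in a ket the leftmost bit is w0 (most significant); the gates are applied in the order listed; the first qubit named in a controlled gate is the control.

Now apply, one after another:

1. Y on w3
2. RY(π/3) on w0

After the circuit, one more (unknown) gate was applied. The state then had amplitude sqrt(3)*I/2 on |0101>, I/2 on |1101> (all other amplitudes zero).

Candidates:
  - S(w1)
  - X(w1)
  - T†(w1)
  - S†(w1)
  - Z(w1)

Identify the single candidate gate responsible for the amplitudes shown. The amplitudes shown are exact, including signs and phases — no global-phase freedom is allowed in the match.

It was X(w1) that produced the state shown.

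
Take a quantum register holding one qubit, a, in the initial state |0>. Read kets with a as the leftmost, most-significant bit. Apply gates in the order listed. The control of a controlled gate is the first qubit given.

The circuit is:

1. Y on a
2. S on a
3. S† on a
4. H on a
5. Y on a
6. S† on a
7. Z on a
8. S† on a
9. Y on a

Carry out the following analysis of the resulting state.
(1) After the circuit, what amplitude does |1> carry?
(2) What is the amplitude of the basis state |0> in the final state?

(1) The amplitude on |1> is -sqrt(2)*I/2.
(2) |0> carries amplitude sqrt(2)*I/2 in the final state.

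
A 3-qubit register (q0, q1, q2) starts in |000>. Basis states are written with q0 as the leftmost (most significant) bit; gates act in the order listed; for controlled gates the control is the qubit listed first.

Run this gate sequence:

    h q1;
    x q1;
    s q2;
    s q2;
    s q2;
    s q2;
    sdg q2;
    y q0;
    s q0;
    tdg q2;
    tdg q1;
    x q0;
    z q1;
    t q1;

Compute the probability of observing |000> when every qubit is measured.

The probability of measuring |000> is 1/2. Key observation: gates 3-6 undo each other exactly, leaving only the rest of the circuit to track.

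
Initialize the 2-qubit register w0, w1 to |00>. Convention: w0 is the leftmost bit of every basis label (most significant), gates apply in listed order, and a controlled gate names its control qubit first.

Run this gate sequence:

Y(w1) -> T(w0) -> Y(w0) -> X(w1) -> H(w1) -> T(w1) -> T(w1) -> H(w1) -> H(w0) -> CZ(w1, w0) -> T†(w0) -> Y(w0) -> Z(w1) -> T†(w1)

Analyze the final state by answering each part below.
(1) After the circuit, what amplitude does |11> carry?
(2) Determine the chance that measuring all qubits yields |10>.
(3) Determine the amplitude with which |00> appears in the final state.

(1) |11> carries amplitude 1/2 in the final state.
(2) A full measurement returns |10> with probability 1/4.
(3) |00> carries amplitude sqrt(2)*(-1 + I)*exp(3*I*pi/4)/4 in the final state.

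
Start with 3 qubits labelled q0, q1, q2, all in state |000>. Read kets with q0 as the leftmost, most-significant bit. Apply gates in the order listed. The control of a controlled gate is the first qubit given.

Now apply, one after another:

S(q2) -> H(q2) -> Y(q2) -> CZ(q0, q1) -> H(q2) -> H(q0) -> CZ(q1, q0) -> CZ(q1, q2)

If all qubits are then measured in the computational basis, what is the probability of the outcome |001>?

Outcome |001> occurs with probability 1/2.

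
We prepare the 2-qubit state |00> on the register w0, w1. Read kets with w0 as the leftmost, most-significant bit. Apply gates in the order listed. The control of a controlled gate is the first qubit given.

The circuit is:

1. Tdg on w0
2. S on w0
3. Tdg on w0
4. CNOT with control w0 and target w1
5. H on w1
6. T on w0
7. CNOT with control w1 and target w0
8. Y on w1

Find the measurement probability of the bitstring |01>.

The probability of measuring |01> is 1/2.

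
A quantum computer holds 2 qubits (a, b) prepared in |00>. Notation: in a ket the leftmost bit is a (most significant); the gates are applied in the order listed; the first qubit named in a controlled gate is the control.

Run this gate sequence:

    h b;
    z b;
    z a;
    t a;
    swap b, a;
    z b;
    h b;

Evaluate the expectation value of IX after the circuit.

The expectation value of IX is 1.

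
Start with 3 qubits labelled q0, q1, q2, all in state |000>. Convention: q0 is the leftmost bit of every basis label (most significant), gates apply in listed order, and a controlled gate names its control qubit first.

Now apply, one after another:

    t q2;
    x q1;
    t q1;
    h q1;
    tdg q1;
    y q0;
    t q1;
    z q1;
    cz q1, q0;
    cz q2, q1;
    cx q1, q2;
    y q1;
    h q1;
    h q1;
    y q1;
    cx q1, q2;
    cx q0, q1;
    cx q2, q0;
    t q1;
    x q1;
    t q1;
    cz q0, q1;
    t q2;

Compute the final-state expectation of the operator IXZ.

The expectation value of IXZ is 1.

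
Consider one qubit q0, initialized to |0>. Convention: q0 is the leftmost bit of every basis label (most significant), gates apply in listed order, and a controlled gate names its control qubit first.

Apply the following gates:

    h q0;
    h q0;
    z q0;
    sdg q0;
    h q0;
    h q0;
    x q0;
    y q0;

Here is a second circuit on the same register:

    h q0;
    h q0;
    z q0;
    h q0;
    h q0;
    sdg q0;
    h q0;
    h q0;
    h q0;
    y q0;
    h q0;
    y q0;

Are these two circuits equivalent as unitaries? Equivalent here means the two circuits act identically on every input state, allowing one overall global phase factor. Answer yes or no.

No: there is an input state on which the two circuits produce genuinely different outputs (not merely differing by a phase).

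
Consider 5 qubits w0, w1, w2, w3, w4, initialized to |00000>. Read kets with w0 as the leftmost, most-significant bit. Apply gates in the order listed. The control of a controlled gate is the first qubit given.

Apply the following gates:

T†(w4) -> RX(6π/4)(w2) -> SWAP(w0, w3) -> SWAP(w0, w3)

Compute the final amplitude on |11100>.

|11100> carries amplitude 0 in the final state.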